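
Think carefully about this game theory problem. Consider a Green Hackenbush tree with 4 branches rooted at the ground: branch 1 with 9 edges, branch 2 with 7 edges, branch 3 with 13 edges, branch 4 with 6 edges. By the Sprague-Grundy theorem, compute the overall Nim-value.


The tree has 4 branches from the ground vertex.
In Green Hackenbush, the Nim-value of a simple path of length k is k.
Branch 1: length 9, Nim-value = 9
Branch 2: length 7, Nim-value = 7
Branch 3: length 13, Nim-value = 13
Branch 4: length 6, Nim-value = 6
Total Nim-value = XOR of all branch values:
0 XOR 9 = 9
9 XOR 7 = 14
14 XOR 13 = 3
3 XOR 6 = 5
Nim-value of the tree = 5

5


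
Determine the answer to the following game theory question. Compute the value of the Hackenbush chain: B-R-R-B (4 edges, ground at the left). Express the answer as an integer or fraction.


Edges (from ground): B-R-R-B
By Berlekamp's sign-expansion rule, a Blue-Red Hackenbush stalk has the value of the surreal number whose sign sequence is the edge sequence with B -> + and R -> -.
Sign sequence: +--+
Trace the sign expansion in the surreal number tree, starting from 0:
Edge 1: B (sign +) -> bounds (0, +inf), value = 1
Edge 2: R (sign -) -> bounds (0, 1), value = 1/2
Edge 3: R (sign -) -> bounds (0, 1/2), value = 1/4
Edge 4: B (sign +) -> bounds (1/4, 1/2), value = 3/8
Game value = 3/8

3/8


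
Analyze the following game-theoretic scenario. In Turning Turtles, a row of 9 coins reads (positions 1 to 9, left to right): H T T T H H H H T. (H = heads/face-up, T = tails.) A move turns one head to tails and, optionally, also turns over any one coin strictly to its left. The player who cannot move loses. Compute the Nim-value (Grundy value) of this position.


Coins: H T T T H H H H T
Key fact: a single head at position k behaves exactly like a Nim heap of size k (turning it to T and optionally flipping a coin at j < k corresponds to moving the heap from k to j, or to 0), and heads combine as a disjunctive sum (two heads at the same place would cancel, matching j XOR j = 0). So the Nim-value is the XOR of the 1-indexed positions of the heads.
Face-up positions (1-indexed): [1, 5, 6, 7, 8]
XOR 0 with 1: 0 XOR 1 = 1
XOR 1 with 5: 1 XOR 5 = 4
XOR 4 with 6: 4 XOR 6 = 2
XOR 2 with 7: 2 XOR 7 = 5
XOR 5 with 8: 5 XOR 8 = 13
Nim-value = 13

13


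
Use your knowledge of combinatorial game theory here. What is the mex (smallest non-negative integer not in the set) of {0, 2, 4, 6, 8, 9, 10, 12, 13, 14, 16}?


Set = {0, 2, 4, 6, 8, 9, 10, 12, 13, 14, 16}
0 is in the set.
1 is NOT in the set. This is the mex.
mex = 1

1


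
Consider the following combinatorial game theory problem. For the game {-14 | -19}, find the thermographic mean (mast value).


Game = {-14 | -19}, a switch {a | b} with numbers a > b.
Its thermograph has left wall a - t and right wall b + t, which meet at t = (a - b)/2, where both equal (a + b)/2. So the mast (mean value) is at (a + b)/2.
Mean = (-14 + (-19))/2 = -33/2 = -33/2

-33/2


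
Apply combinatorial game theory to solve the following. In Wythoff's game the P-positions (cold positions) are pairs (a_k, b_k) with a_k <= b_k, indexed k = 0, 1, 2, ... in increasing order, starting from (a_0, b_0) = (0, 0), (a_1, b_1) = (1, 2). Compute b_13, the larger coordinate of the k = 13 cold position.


By Wythoff's theorem, a_k = floor(k * phi) and b_k = floor(k * phi^2) = a_k + k, where phi = (1 + sqrt(5))/2 is the golden ratio.
phi = (1 + sqrt(5))/2 = 1.618034
phi^2 = phi + 1 = 2.618034
k = 13
k * phi^2 = 13 * 2.618034 = 34.034442
b_13 = floor(k * phi^2) = 34 (check: a_13 + k = 21 + 13 = 34)

34


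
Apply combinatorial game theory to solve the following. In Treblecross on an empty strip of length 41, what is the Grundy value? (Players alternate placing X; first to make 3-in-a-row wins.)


Treblecross: place X on empty cells; 3-in-a-row wins.
Playing within two cells of an existing X lets the opponent win at once, so sensible play treats the cells i-2..i+2 around each X as dead. The player left with no safe cell loses, so this is a normal-play take-away game on strips of safe cells.
Placing X at cell i (0-indexed) of a strip of k safe cells leaves independent strips of sizes max(0, i-2) and max(0, k-i-3). Hence G(k) = mex{ G(max(0,i-2)) XOR G(max(0,k-i-3)) : 0 <= i < k }, with G(0) = 0.
G(1): splits (0,0):0^0=0 -> mex({0}) = 1
G(2): splits (0,0):0^0=0 -> mex({0}) = 1
G(3): splits (0,0):0^0=0 -> mex({0}) = 1
G(4): splits (0,1):0^1=1 (0,0):0^0=0 -> mex({0, 1}) = 2
G(5): splits (0,2):0^1=1 (0,1):0^1=1 (0,0):0^0=0 -> mex({0, 1}) = 2
G(6) = mex({1}) = 0
G(7) = mex({0, 1, 2}) = 3
G(8) = mex({0, 1, 2}) = 3
G(9) = mex({0, 2}) = 1
G(10) = mex({0, 2, 3}) = 1
G(11) = mex({0, 3}) = 1
G(12) = mex({1, 3}) = 0
G(13) = mex({0, 1, 2, 3}) = 4
G(14) = mex({0, 1, 2}) = 3
G(15) = mex({0, 1, 2}) = 3
G(16) = mex({0, 1, 2, 4}) = 3
G(17) = mex({0, 1, 3, 4}) = 2
G(18) = mex({0, 1, 3, 4}) = 2
G(19) = mex({0, 1, 3, 5}) = 2
G(20) = mex({0, 1, 2, 3, 5}) = 4
G(21) = mex({0, 1, 2, 3, 5}) = 4
G(22) = mex({1, 2, 6}) = 0
G(23) = mex({0, 1, 2, 3, 4, 6}) = 5
G(24) = mex({0, 1, 2, 3, 4}) = 5
G(25) = mex({0, 1, 3, 4, 7}) = 2
G(26) = mex({0, 1, 3, 4, 5, 7}) = 2
G(27) = mex({0, 1, 3, 5}) = 2
G(28) = mex({0, 1, 2, 5}) = 3
G(29) = mex({0, 1, 2, 4, 5, 6}) = 3
G(30) = mex({1, 2, 4, 6}) = 0
G(31) = mex({0, 1, 2, 3, 4, 6}) = 5
G(32) = mex({1, 2, 3, 4, 7}) = 0
G(33) = mex({0, 3, 7}) = 1
G(34) = mex({0, 2, 3, 5, 7}) = 1
G(35) = mex({0, 2, 3, 5, 6}) = 1
G(36) = mex({0, 1, 2, 5, 6}) = 3
G(37) = mex({0, 1, 2, 4, 5, 6}) = 3
G(38) = mex({0, 1, 2, 4}) = 3
G(39) = mex({0, 1, 2, 3, 4, 7}) = 5
G(40) = mex({0, 1, 2, 3, 4, 5, 7}) = 6
G(41) = mex({0, 1, 2, 3, 5, 7}) = 4
Therefore G(41) = 4.

4


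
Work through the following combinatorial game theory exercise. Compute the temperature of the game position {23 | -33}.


The game is {23 | -33}, a switch {a | b} with numbers a > b.
Cooling {a | b} by t gives {a - t | b + t}, which stops being hot when a - t = b + t, i.e. at t = (a - b)/2. So the temperature of a switch is (a - b)/2.
Temperature = (Left option - Right option) / 2
= (23 - (-33)) / 2
= 56 / 2
= 28

28


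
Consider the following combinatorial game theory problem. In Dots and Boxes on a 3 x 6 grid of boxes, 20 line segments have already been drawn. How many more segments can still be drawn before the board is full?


Grid: 3 x 6 boxes, i.e. 4 rows and 7 columns of dots.
Horizontal edges: (rows + 1) * cols = 4 * 6 = 24
Vertical edges: rows * (cols + 1) = 3 * 7 = 21
Total edges: 24 + 21 = 45
Edges drawn: 20
Remaining: 45 - 20 = 25

25


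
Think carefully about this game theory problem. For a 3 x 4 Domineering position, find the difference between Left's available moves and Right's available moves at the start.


Board is 3 x 4 (rows x cols).
Left (vertical) placements: (rows-1) * cols = 2 * 4 = 8
Right (horizontal) placements: rows * (cols-1) = 3 * 3 = 9
Advantage = Left - Right = 8 - 9 = -1

-1


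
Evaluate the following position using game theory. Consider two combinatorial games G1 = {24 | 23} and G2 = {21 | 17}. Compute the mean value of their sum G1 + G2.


G1 = {24 | 23}, G2 = {21 | 17}
Each is a switch {a | b} with numbers a > b; its mean value is (a + b)/2, and mean value is additive over game sums: m(G1 + G2) = m(G1) + m(G2).
Mean of G1 = (24 + (23))/2 = 47/2 = 47/2
Mean of G2 = (21 + (17))/2 = 38/2 = 19
Mean of G1 + G2 = 47/2 + 19 = 85/2

85/2


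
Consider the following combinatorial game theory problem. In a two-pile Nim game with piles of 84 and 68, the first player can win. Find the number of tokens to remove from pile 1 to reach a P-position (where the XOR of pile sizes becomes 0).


Piles: 84 and 68
Current XOR: 84 XOR 68 = 16 (non-zero, so this is an N-position).
To make the XOR zero, we need to find a move that balances the piles.
For pile 1 (size 84): target = 84 XOR 16 = 68
We reduce pile 1 from 84 to 68.
Tokens removed: 84 - 68 = 16
Verification: 68 XOR 68 = 0

16


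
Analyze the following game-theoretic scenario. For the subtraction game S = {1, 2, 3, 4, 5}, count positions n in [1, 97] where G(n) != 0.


Subtraction set S = {1, 2, 3, 4, 5}, so G(n) = n mod 6.
G(n) = 0 when n is a multiple of 6.
Multiples of 6 in [1, 97]: 16
N-positions (nonzero Grundy) = 97 - 16 = 81

81


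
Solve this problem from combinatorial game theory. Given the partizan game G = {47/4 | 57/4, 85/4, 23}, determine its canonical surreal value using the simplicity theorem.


Left options: {47/4}, max = 47/4
Right options: {57/4, 85/4, 23}, min = 57/4
All options are numbers and max(Left) < min(Right), so by the simplicity theorem the value is the simplest (earliest-born) number strictly between 47/4 and 57/4.
Integers 12 through 14 all lie strictly between 47/4 and 57/4.
Among integers, the simplest (lowest birthday = smallest |n|; 0 is born on day 0, +-n on day n) is 12.
No non-integer in the interval can be simpler: if x is a non-integer in the interval, then floor(x) or ceil(x) also lies in the interval (the interval contains an integer), and both are proper prefixes of x's sign expansion, i.e. born earlier. So the game value is 12.
Game value = 12

12


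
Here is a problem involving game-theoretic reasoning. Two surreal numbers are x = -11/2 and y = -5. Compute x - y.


x = -11/2, y = -5
Converting to common denominator: 2
x = -11/2, y = -10/2
x - y = -11/2 - -5 = -1/2

-1/2


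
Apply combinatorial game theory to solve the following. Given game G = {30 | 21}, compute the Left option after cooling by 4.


Original game: {30 | 21} (a switch {a | b} with a > b).
Cooling by t (for t below the temperature (a - b)/2 = 9/2) taxes each move by t: {a | b} cooled by t is {a - t | b + t}.
Cooling amount: t = 4
Cooled Left option: 30 - 4 = 26
Cooled Right option: 21 + 4 = 25
Cooled game: {26 | 25}
Left option = 26

26


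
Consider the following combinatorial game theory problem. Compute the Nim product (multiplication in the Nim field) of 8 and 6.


Nim multiplication is bilinear over XOR: (u XOR v) * w = (u*w) XOR (v*w).
So we split each operand into its bit components and XOR the pairwise Nim products.
8 = 8 (as XOR of powers of 2).
6 = 2 + 4 (as XOR of powers of 2).
Using the standard Nim-product table on single bits:
  2*2 = 3,   2*4 = 8,   2*8 = 12,
  4*4 = 6,   4*8 = 11,  8*8 = 13,
and  1*x = x (identity), k*l = l*k (commutative).
Pairwise Nim products:
  8 * 2 = 12
  8 * 4 = 11
XOR them: 12 XOR 11 = 7.
Result: 8 * 6 = 7 (in Nim).

7


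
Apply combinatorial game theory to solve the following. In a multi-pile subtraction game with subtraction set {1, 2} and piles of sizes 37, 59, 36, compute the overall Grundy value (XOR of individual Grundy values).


Subtraction set: {1, 2}
For this subtraction set, G(n) = n mod 3 (period = max + 1 = 3).
Pile 1 (size 37): G(37) = 37 mod 3 = 1
Pile 2 (size 59): G(59) = 59 mod 3 = 2
Pile 3 (size 36): G(36) = 36 mod 3 = 0
Total Grundy value = XOR of all: 1 XOR 2 XOR 0 = 3

3


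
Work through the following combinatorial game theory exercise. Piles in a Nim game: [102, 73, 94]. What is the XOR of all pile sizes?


We need the XOR (exclusive or) of all pile sizes.
After XOR-ing pile 1 (size 102): 0 XOR 102 = 102
After XOR-ing pile 2 (size 73): 102 XOR 73 = 47
After XOR-ing pile 3 (size 94): 47 XOR 94 = 113
The Nim-value of this position is 113.

113


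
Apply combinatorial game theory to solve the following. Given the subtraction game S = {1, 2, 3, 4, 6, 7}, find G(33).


The subtraction set is S = {1, 2, 3, 4, 6, 7}.
G(k) = mex{ G(k - s) : s in S, s <= k }. We compute iteratively: G(0) = 0.
G(1) = mex({0}) = 1
G(2) = mex({0, 1}) = 2
G(3) = mex({0, 1, 2}) = 3
G(4) = mex({0, 1, 2, 3}) = 4
G(5) = mex({1, 2, 3, 4}) = 0
G(6) = mex({0, 2, 3, 4}) = 1
G(7) = mex({0, 1, 3, 4}) = 2
G(8) = mex({0, 1, 2, 4}) = 3
G(9) = mex({0, 1, 2, 3}) = 4
G(10) = mex({1, 2, 3, 4}) = 0
G(11) = mex({0, 2, 3, 4}) = 1
Observe that G(5)..G(11) = 0, 1, 2, 3, 4, 0, 1 repeats G(0)..G(6) = 0, 1, 2, 3, 4, 0, 1.
For k >= max(S) = 7, G(k) is determined by the previous 7 values G(k-7)..G(k-1); a window of 7 consecutive values has recurred shifted by 5, so by induction G(k + 5) = G(k) for all k >= 0: the sequence is periodic from the start with period 5.
One period: G(0..4) = 0, 1, 2, 3, 4.
33 mod 5 = 3, so G(33) = G(3) = 3.

3


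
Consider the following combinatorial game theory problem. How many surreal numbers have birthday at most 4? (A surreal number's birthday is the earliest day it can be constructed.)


Day 0: {|} = 0 is born. Count = 1.
Day n: the number of surreal numbers born by day n is 2^(n+1) - 1.
By day 0: 2^1 - 1 = 1
By day 1: 2^2 - 1 = 3
By day 2: 2^3 - 1 = 7
By day 3: 2^4 - 1 = 15
By day 4: 2^5 - 1 = 31
By day 4: 31 surreal numbers.

31


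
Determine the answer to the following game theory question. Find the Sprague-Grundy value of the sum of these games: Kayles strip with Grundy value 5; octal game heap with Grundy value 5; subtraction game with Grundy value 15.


By the Sprague-Grundy theorem, the Grundy value of a sum of games is the XOR of individual Grundy values.
Kayles strip: Grundy value = 5. Running XOR: 0 XOR 5 = 5
octal game heap: Grundy value = 5. Running XOR: 5 XOR 5 = 0
subtraction game: Grundy value = 15. Running XOR: 0 XOR 15 = 15
The combined Grundy value is 15.

15


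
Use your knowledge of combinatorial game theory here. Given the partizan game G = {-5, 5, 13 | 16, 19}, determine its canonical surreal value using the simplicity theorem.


Left options: {-5, 5, 13}, max = 13
Right options: {16, 19}, min = 16
All options are numbers and max(Left) < min(Right), so by the simplicity theorem the value is the simplest (earliest-born) number strictly between 13 and 16.
Integers 14 through 15 all lie strictly between 13 and 16.
Among integers, the simplest (lowest birthday = smallest |n|; 0 is born on day 0, +-n on day n) is 14.
No non-integer in the interval can be simpler: if x is a non-integer in the interval, then floor(x) or ceil(x) also lies in the interval (the interval contains an integer), and both are proper prefixes of x's sign expansion, i.e. born earlier. So the game value is 14.
Game value = 14

14


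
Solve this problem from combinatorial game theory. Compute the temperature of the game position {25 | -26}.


The game is {25 | -26}, a switch {a | b} with numbers a > b.
Cooling {a | b} by t gives {a - t | b + t}, which stops being hot when a - t = b + t, i.e. at t = (a - b)/2. So the temperature of a switch is (a - b)/2.
Temperature = (Left option - Right option) / 2
= (25 - (-26)) / 2
= 51 / 2
= 51/2

51/2


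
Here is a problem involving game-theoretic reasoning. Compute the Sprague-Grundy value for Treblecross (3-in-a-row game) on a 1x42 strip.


Treblecross: place X on empty cells; 3-in-a-row wins.
Playing within two cells of an existing X lets the opponent win at once, so sensible play treats the cells i-2..i+2 around each X as dead. The player left with no safe cell loses, so this is a normal-play take-away game on strips of safe cells.
Placing X at cell i (0-indexed) of a strip of k safe cells leaves independent strips of sizes max(0, i-2) and max(0, k-i-3). Hence G(k) = mex{ G(max(0,i-2)) XOR G(max(0,k-i-3)) : 0 <= i < k }, with G(0) = 0.
G(1): splits (0,0):0^0=0 -> mex({0}) = 1
G(2): splits (0,0):0^0=0 -> mex({0}) = 1
G(3): splits (0,0):0^0=0 -> mex({0}) = 1
G(4): splits (0,1):0^1=1 (0,0):0^0=0 -> mex({0, 1}) = 2
G(5): splits (0,2):0^1=1 (0,1):0^1=1 (0,0):0^0=0 -> mex({0, 1}) = 2
G(6) = mex({1}) = 0
G(7) = mex({0, 1, 2}) = 3
G(8) = mex({0, 1, 2}) = 3
G(9) = mex({0, 2}) = 1
G(10) = mex({0, 2, 3}) = 1
G(11) = mex({0, 3}) = 1
G(12) = mex({1, 3}) = 0
G(13) = mex({0, 1, 2, 3}) = 4
G(14) = mex({0, 1, 2}) = 3
G(15) = mex({0, 1, 2}) = 3
G(16) = mex({0, 1, 2, 4}) = 3
G(17) = mex({0, 1, 3, 4}) = 2
G(18) = mex({0, 1, 3, 4}) = 2
G(19) = mex({0, 1, 3, 5}) = 2
G(20) = mex({0, 1, 2, 3, 5}) = 4
G(21) = mex({0, 1, 2, 3, 5}) = 4
G(22) = mex({1, 2, 6}) = 0
G(23) = mex({0, 1, 2, 3, 4, 6}) = 5
G(24) = mex({0, 1, 2, 3, 4}) = 5
G(25) = mex({0, 1, 3, 4, 7}) = 2
G(26) = mex({0, 1, 3, 4, 5, 7}) = 2
G(27) = mex({0, 1, 3, 5}) = 2
G(28) = mex({0, 1, 2, 5}) = 3
G(29) = mex({0, 1, 2, 4, 5, 6}) = 3
G(30) = mex({1, 2, 4, 6}) = 0
G(31) = mex({0, 1, 2, 3, 4, 6}) = 5
G(32) = mex({1, 2, 3, 4, 7}) = 0
G(33) = mex({0, 3, 7}) = 1
G(34) = mex({0, 2, 3, 5, 7}) = 1
G(35) = mex({0, 2, 3, 5, 6}) = 1
G(36) = mex({0, 1, 2, 5, 6}) = 3
G(37) = mex({0, 1, 2, 4, 5, 6}) = 3
G(38) = mex({0, 1, 2, 4}) = 3
G(39) = mex({0, 1, 2, 3, 4, 7}) = 5
G(40) = mex({0, 1, 2, 3, 4, 5, 7}) = 6
G(41) = mex({0, 1, 2, 3, 5, 7}) = 4
G(42) = mex({0, 1, 2, 3, 5, 6, 7}) = 4
Therefore G(42) = 4.

4


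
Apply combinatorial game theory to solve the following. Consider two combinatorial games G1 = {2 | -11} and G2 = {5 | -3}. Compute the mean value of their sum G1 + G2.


G1 = {2 | -11}, G2 = {5 | -3}
Each is a switch {a | b} with numbers a > b; its mean value is (a + b)/2, and mean value is additive over game sums: m(G1 + G2) = m(G1) + m(G2).
Mean of G1 = (2 + (-11))/2 = -9/2 = -9/2
Mean of G2 = (5 + (-3))/2 = 2/2 = 1
Mean of G1 + G2 = -9/2 + 1 = -7/2

-7/2


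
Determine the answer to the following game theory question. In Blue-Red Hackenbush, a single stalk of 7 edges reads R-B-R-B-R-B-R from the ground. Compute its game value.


Edges (from ground): R-B-R-B-R-B-R
By Berlekamp's sign-expansion rule, a Blue-Red Hackenbush stalk has the value of the surreal number whose sign sequence is the edge sequence with B -> + and R -> -.
Sign sequence: -+-+-+-
Trace the sign expansion in the surreal number tree, starting from 0:
Edge 1: R (sign -) -> bounds (-inf, 0), value = -1
Edge 2: B (sign +) -> bounds (-1, 0), value = -1/2
Edge 3: R (sign -) -> bounds (-1, -1/2), value = -3/4
Edge 4: B (sign +) -> bounds (-3/4, -1/2), value = -5/8
Edge 5: R (sign -) -> bounds (-3/4, -5/8), value = -11/16
Edge 6: B (sign +) -> bounds (-11/16, -5/8), value = -21/32
Edge 7: R (sign -) -> bounds (-11/16, -21/32), value = -43/64
Game value = -43/64

-43/64


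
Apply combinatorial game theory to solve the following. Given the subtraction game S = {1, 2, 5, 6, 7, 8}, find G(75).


The subtraction set is S = {1, 2, 5, 6, 7, 8}.
G(k) = mex{ G(k - s) : s in S, s <= k }. We compute iteratively: G(0) = 0.
G(1) = mex({0}) = 1
G(2) = mex({0, 1}) = 2
G(3) = mex({1, 2}) = 0
G(4) = mex({0, 2}) = 1
G(5) = mex({0, 1}) = 2
G(6) = mex({0, 1, 2}) = 3
G(7) = mex({0, 1, 2, 3}) = 4
G(8) = mex({0, 1, 2, 3, 4}) = 5
G(9) = mex({0, 1, 2, 4, 5}) = 3
G(10) = mex({0, 1, 2, 3, 5}) = 4
G(11) = mex({0, 1, 2, 3, 4}) = 5
G(12) = mex({1, 2, 3, 4, 5}) = 0
G(13) = mex({0, 2, 3, 4, 5}) = 1
G(14) = mex({0, 1, 3, 4, 5}) = 2
G(15) = mex({1, 2, 3, 4, 5}) = 0
G(16) = mex({0, 2, 3, 4, 5}) = 1
G(17) = mex({0, 1, 3, 4, 5}) = 2
G(18) = mex({0, 1, 2, 4, 5}) = 3
G(19) = mex({0, 1, 2, 3, 5}) = 4
Observe that G(12)..G(19) = 0, 1, 2, 0, 1, 2, 3, 4 repeats G(0)..G(7) = 0, 1, 2, 0, 1, 2, 3, 4.
For k >= max(S) = 8, G(k) is determined by the previous 8 values G(k-8)..G(k-1); a window of 8 consecutive values has recurred shifted by 12, so by induction G(k + 12) = G(k) for all k >= 0: the sequence is periodic from the start with period 12.
One period: G(0..11) = 0, 1, 2, 0, 1, 2, 3, 4, 5, 3, 4, 5.
75 mod 12 = 3, so G(75) = G(3) = 0.

0


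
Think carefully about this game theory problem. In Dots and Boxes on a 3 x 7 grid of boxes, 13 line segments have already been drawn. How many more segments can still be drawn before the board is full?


Grid: 3 x 7 boxes, i.e. 4 rows and 8 columns of dots.
Horizontal edges: (rows + 1) * cols = 4 * 7 = 28
Vertical edges: rows * (cols + 1) = 3 * 8 = 24
Total edges: 28 + 24 = 52
Edges drawn: 13
Remaining: 52 - 13 = 39

39


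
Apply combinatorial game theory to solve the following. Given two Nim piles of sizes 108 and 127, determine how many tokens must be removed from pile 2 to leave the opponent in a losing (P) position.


Piles: 108 and 127
Current XOR: 108 XOR 127 = 19 (non-zero, so this is an N-position).
To make the XOR zero, we need to find a move that balances the piles.
For pile 2 (size 127): target = 127 XOR 19 = 108
We reduce pile 2 from 127 to 108.
Tokens removed: 127 - 108 = 19
Verification: 108 XOR 108 = 0

19


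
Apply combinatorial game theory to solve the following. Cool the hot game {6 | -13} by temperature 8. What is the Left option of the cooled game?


Original game: {6 | -13} (a switch {a | b} with a > b).
Cooling by t (for t below the temperature (a - b)/2 = 19/2) taxes each move by t: {a | b} cooled by t is {a - t | b + t}.
Cooling amount: t = 8
Cooled Left option: 6 - 8 = -2
Cooled Right option: -13 + 8 = -5
Cooled game: {-2 | -5}
Left option = -2

-2


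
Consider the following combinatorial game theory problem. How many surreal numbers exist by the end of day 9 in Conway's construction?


Day 0: {|} = 0 is born. Count = 1.
Day n: the number of surreal numbers born by day n is 2^(n+1) - 1.
By day 0: 2^1 - 1 = 1
By day 1: 2^2 - 1 = 3
By day 2: 2^3 - 1 = 7
By day 3: 2^4 - 1 = 15
By day 4: 2^5 - 1 = 31
By day 5: 2^6 - 1 = 63
By day 6: 2^7 - 1 = 127
By day 7: 2^8 - 1 = 255
By day 8: 2^9 - 1 = 511
By day 9: 2^10 - 1 = 1023
By day 9: 1023 surreal numbers.

1023


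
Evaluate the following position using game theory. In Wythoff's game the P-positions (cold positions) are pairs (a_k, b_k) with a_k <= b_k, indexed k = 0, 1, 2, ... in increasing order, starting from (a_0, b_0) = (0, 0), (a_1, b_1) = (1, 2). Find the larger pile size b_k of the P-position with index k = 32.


By Wythoff's theorem, a_k = floor(k * phi) and b_k = floor(k * phi^2) = a_k + k, where phi = (1 + sqrt(5))/2 is the golden ratio.
phi = (1 + sqrt(5))/2 = 1.618034
phi^2 = phi + 1 = 2.618034
k = 32
k * phi^2 = 32 * 2.618034 = 83.777088
b_32 = floor(k * phi^2) = 83 (check: a_32 + k = 51 + 32 = 83)

83


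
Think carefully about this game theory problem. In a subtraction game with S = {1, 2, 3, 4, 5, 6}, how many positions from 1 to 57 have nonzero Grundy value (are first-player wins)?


Subtraction set S = {1, 2, 3, 4, 5, 6}, so G(n) = n mod 7.
G(n) = 0 when n is a multiple of 7.
Multiples of 7 in [1, 57]: 8
N-positions (nonzero Grundy) = 57 - 8 = 49

49


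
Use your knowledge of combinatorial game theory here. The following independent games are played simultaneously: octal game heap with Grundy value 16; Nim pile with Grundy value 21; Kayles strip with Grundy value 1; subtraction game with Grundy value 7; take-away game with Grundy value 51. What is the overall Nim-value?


By the Sprague-Grundy theorem, the Grundy value of a sum of games is the XOR of individual Grundy values.
octal game heap: Grundy value = 16. Running XOR: 0 XOR 16 = 16
Nim pile: Grundy value = 21. Running XOR: 16 XOR 21 = 5
Kayles strip: Grundy value = 1. Running XOR: 5 XOR 1 = 4
subtraction game: Grundy value = 7. Running XOR: 4 XOR 7 = 3
take-away game: Grundy value = 51. Running XOR: 3 XOR 51 = 48
The combined Grundy value is 48.

48


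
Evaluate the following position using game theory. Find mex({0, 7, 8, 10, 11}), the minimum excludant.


Set = {0, 7, 8, 10, 11}
0 is in the set.
1 is NOT in the set. This is the mex.
mex = 1

1


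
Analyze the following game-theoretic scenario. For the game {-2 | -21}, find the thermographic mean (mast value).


Game = {-2 | -21}, a switch {a | b} with numbers a > b.
Its thermograph has left wall a - t and right wall b + t, which meet at t = (a - b)/2, where both equal (a + b)/2. So the mast (mean value) is at (a + b)/2.
Mean = (-2 + (-21))/2 = -23/2 = -23/2

-23/2


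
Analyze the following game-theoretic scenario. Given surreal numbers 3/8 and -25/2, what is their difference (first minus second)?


x = 3/8, y = -25/2
Converting to common denominator: 8
x = 3/8, y = -100/8
x - y = 3/8 - -25/2 = 103/8

103/8


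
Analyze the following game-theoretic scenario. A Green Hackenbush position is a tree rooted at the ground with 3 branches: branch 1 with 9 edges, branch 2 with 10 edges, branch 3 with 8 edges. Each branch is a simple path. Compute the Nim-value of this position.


The tree has 3 branches from the ground vertex.
In Green Hackenbush, the Nim-value of a simple path of length k is k.
Branch 1: length 9, Nim-value = 9
Branch 2: length 10, Nim-value = 10
Branch 3: length 8, Nim-value = 8
Total Nim-value = XOR of all branch values:
0 XOR 9 = 9
9 XOR 10 = 3
3 XOR 8 = 11
Nim-value of the tree = 11

11


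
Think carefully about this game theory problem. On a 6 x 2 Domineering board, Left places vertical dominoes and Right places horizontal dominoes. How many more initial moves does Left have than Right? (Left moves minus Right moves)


Board is 6 x 2 (rows x cols).
Left (vertical) placements: (rows-1) * cols = 5 * 2 = 10
Right (horizontal) placements: rows * (cols-1) = 6 * 1 = 6
Advantage = Left - Right = 10 - 6 = 4

4


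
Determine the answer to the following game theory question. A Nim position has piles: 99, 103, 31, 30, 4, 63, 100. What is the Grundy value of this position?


We need the XOR (exclusive or) of all pile sizes.
After XOR-ing pile 1 (size 99): 0 XOR 99 = 99
After XOR-ing pile 2 (size 103): 99 XOR 103 = 4
After XOR-ing pile 3 (size 31): 4 XOR 31 = 27
After XOR-ing pile 4 (size 30): 27 XOR 30 = 5
After XOR-ing pile 5 (size 4): 5 XOR 4 = 1
After XOR-ing pile 6 (size 63): 1 XOR 63 = 62
After XOR-ing pile 7 (size 100): 62 XOR 100 = 90
The Nim-value of this position is 90.

90


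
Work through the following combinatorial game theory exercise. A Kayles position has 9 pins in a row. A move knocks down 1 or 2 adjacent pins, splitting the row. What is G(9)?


Kayles: a move removes 1 or 2 adjacent pins from a contiguous row.
Removing pins from a row of k leaves two independent rows (a, b) with a + b = k - 1 (one pin) or a + b = k - 2 (two pins); an end removal gives a = 0.
By Sprague-Grundy, G(k) = mex{ G(a) XOR G(b) } over all these splits. G(0) = 0.
G(1): splits (0,0):0^0=0 -> mex({0}) = 1
G(2): splits (0,1):0^1=1 (0,0):0^0=0 -> mex({0, 1}) = 2
G(3): splits (0,2):0^2=2 (1,1):1^1=0 (0,1):0^1=1 -> mex({0, 1, 2}) = 3
G(4): splits (0,3):0^3=3 (1,2):1^2=3 (0,2):0^2=2 (1,1):1^1=0 -> mex({0, 2, 3}) = 1
G(5): splits (0,4):0^1=1 (1,3):1^3=2 (2,2):2^2=0 (0,3):0^3=3 (1,2):1^2=3 -> mex({0, 1, 2, 3}) = 4
G(6) = mex({0, 1, 2, 4}) = 3
G(7) = mex({0, 1, 3, 4, 5}) = 2
G(8) = mex({0, 2, 3, 5, 6}) = 1
G(9) = mex({0, 1, 2, 3, 6, 7}) = 4
Therefore G(9) = 4.

4


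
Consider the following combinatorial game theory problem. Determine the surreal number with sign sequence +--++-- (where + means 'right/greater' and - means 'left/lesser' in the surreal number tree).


Sign expansion: +--++--
Rule: track bounds (lo, hi), initially (-inf, +inf). On '+', the current value becomes lo and we move to the simplest number in (value, hi): value + 1 if hi = +inf, otherwise the midpoint (value + hi)/2. On '-', the current value becomes hi and we move to value - 1 if lo = -inf, otherwise the midpoint (lo + value)/2.
Start at 0.
Step 1: sign = +, move right. Bounds: (0, +inf). Value = 1
Step 2: sign = -, move left. Bounds: (0, 1). Value = 1/2
Step 3: sign = -, move left. Bounds: (0, 1/2). Value = 1/4
Step 4: sign = +, move right. Bounds: (1/4, 1/2). Value = 3/8
Step 5: sign = +, move right. Bounds: (3/8, 1/2). Value = 7/16
Step 6: sign = -, move left. Bounds: (3/8, 7/16). Value = 13/32
Step 7: sign = -, move left. Bounds: (3/8, 13/32). Value = 25/64
The surreal number with sign expansion +--++-- is 25/64.

25/64


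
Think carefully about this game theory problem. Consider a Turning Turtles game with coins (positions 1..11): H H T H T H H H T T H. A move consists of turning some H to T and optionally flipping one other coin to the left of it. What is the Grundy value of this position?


Coins: H H T H T H H H T T H
Key fact: a single head at position k behaves exactly like a Nim heap of size k (turning it to T and optionally flipping a coin at j < k corresponds to moving the heap from k to j, or to 0), and heads combine as a disjunctive sum (two heads at the same place would cancel, matching j XOR j = 0). So the Nim-value is the XOR of the 1-indexed positions of the heads.
Face-up positions (1-indexed): [1, 2, 4, 6, 7, 8, 11]
XOR 0 with 1: 0 XOR 1 = 1
XOR 1 with 2: 1 XOR 2 = 3
XOR 3 with 4: 3 XOR 4 = 7
XOR 7 with 6: 7 XOR 6 = 1
XOR 1 with 7: 1 XOR 7 = 6
XOR 6 with 8: 6 XOR 8 = 14
XOR 14 with 11: 14 XOR 11 = 5
Nim-value = 5

5


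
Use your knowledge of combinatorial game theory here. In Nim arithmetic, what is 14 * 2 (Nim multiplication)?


Nim multiplication is bilinear over XOR: (u XOR v) * w = (u*w) XOR (v*w).
So we split each operand into its bit components and XOR the pairwise Nim products.
14 = 2 + 4 + 8 (as XOR of powers of 2).
2 = 2 (as XOR of powers of 2).
Using the standard Nim-product table on single bits:
  2*2 = 3,   2*4 = 8,   2*8 = 12,
  4*4 = 6,   4*8 = 11,  8*8 = 13,
and  1*x = x (identity), k*l = l*k (commutative).
Pairwise Nim products:
  2 * 2 = 3
  4 * 2 = 8
  8 * 2 = 12
XOR them: 3 XOR 8 XOR 12 = 7.
Result: 14 * 2 = 7 (in Nim).

7


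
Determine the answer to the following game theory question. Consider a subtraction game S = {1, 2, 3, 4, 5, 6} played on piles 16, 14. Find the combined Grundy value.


Subtraction set: {1, 2, 3, 4, 5, 6}
For this subtraction set, G(n) = n mod 7 (period = max + 1 = 7).
Pile 1 (size 16): G(16) = 16 mod 7 = 2
Pile 2 (size 14): G(14) = 14 mod 7 = 0
Total Grundy value = XOR of all: 2 XOR 0 = 2

2


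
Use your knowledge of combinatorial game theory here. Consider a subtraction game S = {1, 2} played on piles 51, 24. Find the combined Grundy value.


Subtraction set: {1, 2}
For this subtraction set, G(n) = n mod 3 (period = max + 1 = 3).
Pile 1 (size 51): G(51) = 51 mod 3 = 0
Pile 2 (size 24): G(24) = 24 mod 3 = 0
Total Grundy value = XOR of all: 0 XOR 0 = 0

0


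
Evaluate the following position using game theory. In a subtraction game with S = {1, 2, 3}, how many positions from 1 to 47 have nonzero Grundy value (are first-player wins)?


Subtraction set S = {1, 2, 3}, so G(n) = n mod 4.
G(n) = 0 when n is a multiple of 4.
Multiples of 4 in [1, 47]: 11
N-positions (nonzero Grundy) = 47 - 11 = 36

36


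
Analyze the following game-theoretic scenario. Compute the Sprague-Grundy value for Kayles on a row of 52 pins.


Kayles: a move removes 1 or 2 adjacent pins from a contiguous row.
Removing pins from a row of k leaves two independent rows (a, b) with a + b = k - 1 (one pin) or a + b = k - 2 (two pins); an end removal gives a = 0.
By Sprague-Grundy, G(k) = mex{ G(a) XOR G(b) } over all these splits. G(0) = 0.
G(1): splits (0,0):0^0=0 -> mex({0}) = 1
G(2): splits (0,1):0^1=1 (0,0):0^0=0 -> mex({0, 1}) = 2
G(3): splits (0,2):0^2=2 (1,1):1^1=0 (0,1):0^1=1 -> mex({0, 1, 2}) = 3
G(4): splits (0,3):0^3=3 (1,2):1^2=3 (0,2):0^2=2 (1,1):1^1=0 -> mex({0, 2, 3}) = 1
G(5): splits (0,4):0^1=1 (1,3):1^3=2 (2,2):2^2=0 (0,3):0^3=3 (1,2):1^2=3 -> mex({0, 1, 2, 3}) = 4
G(6) = mex({0, 1, 2, 4}) = 3
G(7) = mex({0, 1, 3, 4, 5}) = 2
G(8) = mex({0, 2, 3, 5, 6}) = 1
G(9) = mex({0, 1, 2, 3, 6, 7}) = 4
G(10) = mex({0, 1, 3, 4, 5, 7}) = 2
G(11) = mex({0, 1, 2, 3, 4, 5}) = 6
G(12) = mex({0, 1, 2, 3, 5, 6, 7}) = 4
G(13) = mex({0, 2, 3, 4, 6, 7}) = 1
G(14) = mex({0, 1, 4, 5, 6, 7}) = 2
G(15) = mex({0, 1, 2, 3, 4, 5, 6}) = 7
G(16) = mex({0, 2, 3, 5, 6, 7}) = 1
G(17) = mex({0, 1, 2, 3, 5, 6, 7}) = 4
G(18) = mex({0, 1, 2, 4, 5, 6}) = 3
G(19) = mex({0, 1, 3, 4, 5, 7}) = 2
G(20) = mex({0, 2, 3, 4, 5, 6, 7}) = 1
G(21) = mex({0, 1, 2, 3, 5, 6, 7}) = 4
G(22) = mex({0, 1, 2, 3, 4, 5, 7}) = 6
G(23) = mex({0, 1, 2, 3, 4, 5, 6}) = 7
G(24) = mex({0, 1, 2, 3, 5, 6, 7}) = 4
G(25) = mex({0, 2, 3, 4, 6, 7}) = 1
G(26) = mex({0, 1, 3, 4, 5, 6, 7}) = 2
G(27) = mex({0, 1, 2, 3, 4, 5, 6, 7}) = 8
G(28) = mex({0, 1, 2, 3, 4, 6, 7, 8}) = 5
G(29) = mex({0, 1, 2, 3, 5, 6, 7, 8, 9}) = 4
G(30) = mex({0, 1, 2, 3, 4, 5, 6, 9, 10}) = 7
G(31) = mex({0, 1, 3, 4, 5, 7, 10, 11}) = 2
G(32) = mex({0, 2, 3, 4, 5, 6, 7, 9, 11}) = 1
G(33) = mex({0, 1, 2, 3, 4, 5, 6, 7, 9, 12}) = 8
G(34) = mex({0, 1, 2, 3, 4, 5, 7, 8, 11, 12}) = 6
G(35) = mex({0, 1, 2, 3, 4, 5, 6, 8, 9, 10, 11}) = 7
G(36) = mex({0, 1, 2, 3, 5, 6, 7, 9, 10}) = 4
G(37) = mex({0, 2, 3, 4, 6, 7, 9, 10, 11, 12}) = 1
G(38) = mex({0, 1, 3, 4, 5, 6, 7, 9, 10, 11, 12}) = 2
G(39) = mex({0, 1, 2, 4, 5, 6, 7, 9, 10, 12, 14}) = 3
G(40) = mex({0, 2, 3, 4, 6, 7, 11, 12, 14}) = 1
G(41) = mex({0, 1, 2, 3, 5, 6, 7, 9, 10, 11, 12}) = 4
G(42) = mex({0, 1, 2, 3, 4, 5, 6, 9, 10}) = 7
G(43) = mex({0, 1, 3, 4, 5, 7, 9, 10, 12, 15}) = 2
G(44) = mex({0, 2, 3, 4, 5, 6, 7, 9, 10, 12, 15}) = 1
G(45) = mex({0, 1, 2, 3, 4, 5, 6, 7, 9, 10, 12, 14}) = 8
G(46) = mex({0, 1, 3, 4, 5, 7, 8, 11, 12, 14}) = 2
G(47) = mex({0, 1, 2, 3, 4, 5, 6, 8, 9, 10, 11, 12}) = 7
G(48) = mex({0, 1, 2, 3, 5, 6, 7, 9, 10}) = 4
G(49) = mex({0, 2, 3, 4, 6, 7, 9, 10, 11, 12, 15}) = 1
G(50) = mex({0, 1, 4, 5, 6, 7, 9, 11, 12, 14, 15}) = 2
G(51) = mex({0, 1, 2, 3, 4, 5, 6, 7, 9, 12, 14, 15}) = 8
G(52) = mex({0, 2, 3, 4, 5, 6, 7, 8, 11, 12, 15}) = 1
Therefore G(52) = 1.

1


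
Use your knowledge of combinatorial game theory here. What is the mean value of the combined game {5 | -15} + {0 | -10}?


G1 = {5 | -15}, G2 = {0 | -10}
Each is a switch {a | b} with numbers a > b; its mean value is (a + b)/2, and mean value is additive over game sums: m(G1 + G2) = m(G1) + m(G2).
Mean of G1 = (5 + (-15))/2 = -10/2 = -5
Mean of G2 = (0 + (-10))/2 = -10/2 = -5
Mean of G1 + G2 = -5 + -5 = -10

-10


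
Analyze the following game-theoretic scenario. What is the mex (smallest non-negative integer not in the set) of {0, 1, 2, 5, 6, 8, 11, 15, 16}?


Set = {0, 1, 2, 5, 6, 8, 11, 15, 16}
0 is in the set.
1 is in the set.
2 is in the set.
3 is NOT in the set. This is the mex.
mex = 3

3


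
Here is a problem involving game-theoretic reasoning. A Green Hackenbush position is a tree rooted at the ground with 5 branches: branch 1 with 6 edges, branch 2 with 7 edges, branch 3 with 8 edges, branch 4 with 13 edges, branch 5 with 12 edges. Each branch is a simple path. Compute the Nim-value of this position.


The tree has 5 branches from the ground vertex.
In Green Hackenbush, the Nim-value of a simple path of length k is k.
Branch 1: length 6, Nim-value = 6
Branch 2: length 7, Nim-value = 7
Branch 3: length 8, Nim-value = 8
Branch 4: length 13, Nim-value = 13
Branch 5: length 12, Nim-value = 12
Total Nim-value = XOR of all branch values:
0 XOR 6 = 6
6 XOR 7 = 1
1 XOR 8 = 9
9 XOR 13 = 4
4 XOR 12 = 8
Nim-value of the tree = 8

8


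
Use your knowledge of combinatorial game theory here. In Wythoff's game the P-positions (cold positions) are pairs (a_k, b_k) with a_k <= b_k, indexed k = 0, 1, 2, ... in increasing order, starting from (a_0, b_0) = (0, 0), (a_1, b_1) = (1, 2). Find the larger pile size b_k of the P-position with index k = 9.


By Wythoff's theorem, a_k = floor(k * phi) and b_k = floor(k * phi^2) = a_k + k, where phi = (1 + sqrt(5))/2 is the golden ratio.
phi = (1 + sqrt(5))/2 = 1.618034
phi^2 = phi + 1 = 2.618034
k = 9
k * phi^2 = 9 * 2.618034 = 23.562306
b_9 = floor(k * phi^2) = 23 (check: a_9 + k = 14 + 9 = 23)

23


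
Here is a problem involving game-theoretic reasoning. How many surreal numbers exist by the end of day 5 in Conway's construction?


Day 0: {|} = 0 is born. Count = 1.
Day n: the number of surreal numbers born by day n is 2^(n+1) - 1.
By day 0: 2^1 - 1 = 1
By day 1: 2^2 - 1 = 3
By day 2: 2^3 - 1 = 7
By day 3: 2^4 - 1 = 15
By day 4: 2^5 - 1 = 31
By day 5: 2^6 - 1 = 63
By day 5: 63 surreal numbers.

63


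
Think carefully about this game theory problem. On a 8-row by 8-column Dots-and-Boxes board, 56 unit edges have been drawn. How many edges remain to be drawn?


Grid: 8 x 8 boxes, i.e. 9 rows and 9 columns of dots.
Horizontal edges: (rows + 1) * cols = 9 * 8 = 72
Vertical edges: rows * (cols + 1) = 8 * 9 = 72
Total edges: 72 + 72 = 144
Edges drawn: 56
Remaining: 144 - 56 = 88

88


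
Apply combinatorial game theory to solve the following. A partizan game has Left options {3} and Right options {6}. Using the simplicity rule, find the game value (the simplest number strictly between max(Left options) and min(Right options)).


Left options: {3}, max = 3
Right options: {6}, min = 6
All options are numbers and max(Left) < min(Right), so by the simplicity theorem the value is the simplest (earliest-born) number strictly between 3 and 6.
Integers 4 through 5 all lie strictly between 3 and 6.
Among integers, the simplest (lowest birthday = smallest |n|; 0 is born on day 0, +-n on day n) is 4.
No non-integer in the interval can be simpler: if x is a non-integer in the interval, then floor(x) or ceil(x) also lies in the interval (the interval contains an integer), and both are proper prefixes of x's sign expansion, i.e. born earlier. So the game value is 4.
Game value = 4

4


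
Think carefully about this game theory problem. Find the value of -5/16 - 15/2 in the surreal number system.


x = -5/16, y = 15/2
Converting to common denominator: 16
x = -5/16, y = 120/16
x - y = -5/16 - 15/2 = -125/16

-125/16


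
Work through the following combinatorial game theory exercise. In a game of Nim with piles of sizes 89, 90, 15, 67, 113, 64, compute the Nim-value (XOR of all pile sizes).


We need the XOR (exclusive or) of all pile sizes.
After XOR-ing pile 1 (size 89): 0 XOR 89 = 89
After XOR-ing pile 2 (size 90): 89 XOR 90 = 3
After XOR-ing pile 3 (size 15): 3 XOR 15 = 12
After XOR-ing pile 4 (size 67): 12 XOR 67 = 79
After XOR-ing pile 5 (size 113): 79 XOR 113 = 62
After XOR-ing pile 6 (size 64): 62 XOR 64 = 126
The Nim-value of this position is 126.

126


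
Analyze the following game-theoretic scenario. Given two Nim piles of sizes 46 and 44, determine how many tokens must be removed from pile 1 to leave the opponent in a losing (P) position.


Piles: 46 and 44
Current XOR: 46 XOR 44 = 2 (non-zero, so this is an N-position).
To make the XOR zero, we need to find a move that balances the piles.
For pile 1 (size 46): target = 46 XOR 2 = 44
We reduce pile 1 from 46 to 44.
Tokens removed: 46 - 44 = 2
Verification: 44 XOR 44 = 0

2


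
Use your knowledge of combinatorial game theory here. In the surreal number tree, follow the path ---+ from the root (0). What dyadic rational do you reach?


Sign expansion: ---+
Rule: track bounds (lo, hi), initially (-inf, +inf). On '+', the current value becomes lo and we move to the simplest number in (value, hi): value + 1 if hi = +inf, otherwise the midpoint (value + hi)/2. On '-', the current value becomes hi and we move to value - 1 if lo = -inf, otherwise the midpoint (lo + value)/2.
Start at 0.
Step 1: sign = -, move left. Bounds: (-inf, 0). Value = -1
Step 2: sign = -, move left. Bounds: (-inf, -1). Value = -2
Step 3: sign = -, move left. Bounds: (-inf, -2). Value = -3
Step 4: sign = +, move right. Bounds: (-3, -2). Value = -5/2
The surreal number with sign expansion ---+ is -5/2.

-5/2


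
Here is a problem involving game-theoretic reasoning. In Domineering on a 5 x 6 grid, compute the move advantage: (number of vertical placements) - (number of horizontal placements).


Board is 5 x 6 (rows x cols).
Left (vertical) placements: (rows-1) * cols = 4 * 6 = 24
Right (horizontal) placements: rows * (cols-1) = 5 * 5 = 25
Advantage = Left - Right = 24 - 25 = -1

-1


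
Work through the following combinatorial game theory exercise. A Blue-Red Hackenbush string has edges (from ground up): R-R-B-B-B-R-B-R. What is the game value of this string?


Edges (from ground): R-R-B-B-B-R-B-R
By Berlekamp's sign-expansion rule, a Blue-Red Hackenbush stalk has the value of the surreal number whose sign sequence is the edge sequence with B -> + and R -> -.
Sign sequence: --+++-+-
Trace the sign expansion in the surreal number tree, starting from 0:
Edge 1: R (sign -) -> bounds (-inf, 0), value = -1
Edge 2: R (sign -) -> bounds (-inf, -1), value = -2
Edge 3: B (sign +) -> bounds (-2, -1), value = -3/2
Edge 4: B (sign +) -> bounds (-3/2, -1), value = -5/4
Edge 5: B (sign +) -> bounds (-5/4, -1), value = -9/8
Edge 6: R (sign -) -> bounds (-5/4, -9/8), value = -19/16
Edge 7: B (sign +) -> bounds (-19/16, -9/8), value = -37/32
Edge 8: R (sign -) -> bounds (-19/16, -37/32), value = -75/64
Game value = -75/64

-75/64


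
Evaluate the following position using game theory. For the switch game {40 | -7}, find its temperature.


The game is {40 | -7}, a switch {a | b} with numbers a > b.
Cooling {a | b} by t gives {a - t | b + t}, which stops being hot when a - t = b + t, i.e. at t = (a - b)/2. So the temperature of a switch is (a - b)/2.
Temperature = (Left option - Right option) / 2
= (40 - (-7)) / 2
= 47 / 2
= 47/2

47/2
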